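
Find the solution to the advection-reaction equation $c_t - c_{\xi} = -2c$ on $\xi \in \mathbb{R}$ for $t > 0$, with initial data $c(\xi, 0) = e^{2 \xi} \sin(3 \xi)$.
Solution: Substitute $c = e^{2\xi}u$.
Then $c_{\xi} = e^{2\xi}(u_{\xi} + 2u)$, $c_t = e^{2\xi}u_t$; substituting and dividing by $e^{2\xi}$, the lower-order terms cancel: $u_t - u_{\xi} = 0$ (standard advection equation).
Data for $u$: $u(\xi,0) = e^{-2\xi}c(\xi,0) = \sin(3 \xi)$.
By characteristics ($d\xi/dt = -1$), $u(\xi,t) = f(\xi + t)$ with $f = u( \cdot , 0)$.
So $u(\xi,t) = \sin(3 t + 3 \xi)$, and $c(\xi,t) = e^{2\xi}u(\xi,t)$.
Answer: $c(\xi, t) = e^{2 \xi} \sin(3 \xi + 3 t)$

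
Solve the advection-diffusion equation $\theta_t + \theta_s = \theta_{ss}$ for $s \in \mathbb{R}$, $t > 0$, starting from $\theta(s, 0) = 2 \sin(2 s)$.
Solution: Moving frame: $\eta = s - t$, $\sigma = t$, $\theta = u(\eta,\sigma)$, so $\theta_t = u_{\sigma} - u_{\eta}$ and $\theta_{ss} = u_{\eta\eta}$.
Hence $\theta_t + \theta_s = u_{\sigma}$ and the PDE becomes the heat equation $u_{\sigma} = u_{\eta\eta}$ on $\eta \in \mathbb{R}$.
Initial data: $u(\eta,0) = \theta(\eta,0) = 2 \sin(2 \eta)$. Each mode $\sin(n\eta)$ decays as $e^{-n^2\sigma}$ on $\mathbb{R}$, so $u(\eta,\sigma) = \sum c_n e^{-n^2\sigma} \sin(n\eta)$ with $c_2=2$: $u(\eta,\sigma) = 2 e^{-4 \sigma} \sin(2 \eta)$.
Substituting back: $\theta(s,t) = u(s - t, t)$.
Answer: $\theta(s, t) = 2 e^{-4 t} \sin(2 s - 2 t)$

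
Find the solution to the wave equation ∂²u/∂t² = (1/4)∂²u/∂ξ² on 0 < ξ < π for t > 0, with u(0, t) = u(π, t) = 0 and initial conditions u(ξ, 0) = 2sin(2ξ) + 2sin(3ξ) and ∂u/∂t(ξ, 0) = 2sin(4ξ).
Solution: Separating variables: u = Σ [A_n cos(ω_n t) + B_n sin(ω_n t)] sin(nξ), ω_n = n/2. From ICs (B_n = velocity coefficient / ω_n): A_2=2, A_3=2, B_4=1.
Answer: u(ξ, t) = sin(2t)sin(4ξ) + 2sin(2ξ)cos(t) + 2sin(3ξ)cos(3t/2)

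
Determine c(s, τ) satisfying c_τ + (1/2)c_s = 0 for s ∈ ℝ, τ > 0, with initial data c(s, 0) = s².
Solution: By method of characteristics (waves move right with speed 1/2):
Along characteristics s - (1/2)τ = const, c is constant, so c(s,τ) = f(s - (1/2)τ) with f = c(·, 0).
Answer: c(s, τ) = s² - sτ + (1/4)τ²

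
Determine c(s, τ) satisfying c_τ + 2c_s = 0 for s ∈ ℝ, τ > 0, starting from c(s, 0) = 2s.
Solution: By characteristics (ds/dτ = 2), c(s,τ) = f(s - 2τ) with f = c(·, 0).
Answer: c(s, τ) = 2s - 4τ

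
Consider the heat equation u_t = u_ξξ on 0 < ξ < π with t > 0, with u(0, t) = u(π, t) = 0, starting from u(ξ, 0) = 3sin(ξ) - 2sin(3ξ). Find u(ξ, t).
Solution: Separating variables: u = Σ c_n exp(-n²t) sin(nξ). From u(ξ,0) = 3sin(ξ) - 2sin(3ξ): c_1=3, c_3=-2.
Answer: u(ξ, t) = 3exp(-t)sin(ξ) - 2exp(-9t)sin(3ξ)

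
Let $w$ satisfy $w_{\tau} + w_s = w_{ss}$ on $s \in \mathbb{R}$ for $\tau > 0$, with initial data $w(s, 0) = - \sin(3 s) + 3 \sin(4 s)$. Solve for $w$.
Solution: Moving frame: $\eta = s - \tau$, $\sigma = \tau$, $w = u(\eta,\sigma)$, so $w_{\tau} = u_{\sigma} - u_{\eta}$ and $w_{ss} = u_{\eta\eta}$.
Hence $w_{\tau} + w_s = u_{\sigma}$ and the PDE becomes the heat equation $u_{\sigma} = u_{\eta\eta}$ on $\eta \in \mathbb{R}$.
Initial data: $u(\eta,0) = w(\eta,0) = - \sin(3 \eta) + 3 \sin(4 \eta)$. Each mode $\sin(n\eta)$ decays as $e^{-n^2\sigma}$ on $\mathbb{R}$, so $u(\eta,\sigma) = \sum c_n e^{-n^2\sigma} \sin(n\eta)$ with $c_3=-1, c_4=3$: $u(\eta,\sigma) = - e^{-9 \sigma} \sin(3 \eta) + 3 e^{-16 \sigma} \sin(4 \eta)$.
Substituting back: $w(s,\tau) = u(s - \tau, \tau)$.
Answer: $w(s, \tau) = e^{-9 \tau} \sin(3 \tau - 3 s) - 3 e^{-16 \tau} \sin(4 \tau - 4 s)$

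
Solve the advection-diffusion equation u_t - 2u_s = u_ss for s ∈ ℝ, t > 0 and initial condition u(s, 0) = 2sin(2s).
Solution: Moving frame: η = s + 2t, σ = t, u = w(η,σ), so u_t = w_σ + 2w_η and u_ss = w_ηη.
Hence u_t - 2u_s = w_σ and the PDE becomes the heat equation w_σ = w_ηη on η ∈ ℝ.
Initial data: w(η,0) = u(η,0) = 2sin(2η). Each mode sin(nη) decays as exp(-n²σ) on ℝ, so w(η,σ) = Σ c_n exp(-n²σ) sin(nη) with c_2=2: w(η,σ) = 2exp(-4σ)sin(2η).
Substituting back: u(s,t) = w(s + 2t, t).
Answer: u(s, t) = 2exp(-4t)sin(2s + 4t)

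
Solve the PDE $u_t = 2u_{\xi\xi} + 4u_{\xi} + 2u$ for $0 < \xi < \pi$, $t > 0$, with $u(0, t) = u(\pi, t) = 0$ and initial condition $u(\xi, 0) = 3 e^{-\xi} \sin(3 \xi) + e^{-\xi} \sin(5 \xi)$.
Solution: Substitute $u = e^{-\xi}w$.
Then $u_{\xi} = e^{-\xi}(w_{\xi} - w)$, $u_{\xi\xi} = e^{-\xi}(w_{\xi\xi} - 2w_{\xi} + w)$, $u_t = e^{-\xi}w_t$; substituting and dividing by $e^{-\xi}$, the lower-order terms cancel: $w_t = 2w_{\xi\xi}$ (standard heat equation).
Data for $w$: $w(\xi,0) = e^{\xi}u(\xi,0) = 3 \sin(3 \xi) + \sin(5 \xi)$. The boundary conditions carry over: $w(0,t) = w(\pi,t) = 0$.
Separating variables: $w = \sum c_n e^{-2n^2t} \sin(n\xi)$. From $w(\xi,0) = 3 \sin(3 \xi) + \sin(5 \xi)$: $c_3=3, c_5=1$.
So $w(\xi,t) = 3 e^{-18 t} \sin(3 \xi) + e^{-50 t} \sin(5 \xi)$, and $u(\xi,t) = e^{-\xi}w(\xi,t)$.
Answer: $u(\xi, t) = 3 e^{-\xi} e^{-18 t} \sin(3 \xi) + e^{-\xi} e^{-50 t} \sin(5 \xi)$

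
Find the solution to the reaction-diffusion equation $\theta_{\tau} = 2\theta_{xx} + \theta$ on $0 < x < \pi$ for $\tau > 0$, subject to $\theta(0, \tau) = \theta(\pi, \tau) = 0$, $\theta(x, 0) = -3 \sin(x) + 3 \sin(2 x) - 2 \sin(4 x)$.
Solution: Substitute $\theta = e^{\tau}u$.
Then $\theta_{\tau} = e^{\tau}(u_{\tau} + u)$, $\theta_{xx} = e^{\tau}u_{xx}$; substituting and dividing by $e^{\tau}$, the lower-order terms cancel: $u_{\tau} = 2u_{xx}$ (standard heat equation).
Data for $u$: $u(x,0) = \theta(x,0) = -3 \sin(x) + 3 \sin(2 x) - 2 \sin(4 x)$. The boundary conditions carry over: $u(0,\tau) = u(\pi,\tau) = 0$.
Separating variables: $u = \sum c_n e^{-2n^2\tau} \sin(nx)$. From $u(x,0) = -3 \sin(x) + 3 \sin(2 x) - 2 \sin(4 x)$: $c_1=-3, c_2=3, c_4=-2$.
So $u(x,\tau) = -3 e^{-2 \tau} \sin(x) + 3 e^{-8 \tau} \sin(2 x) - 2 e^{-32 \tau} \sin(4 x)$, and $\theta(x,\tau) = e^{\tau}u(x,\tau)$.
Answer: $\theta(x, \tau) = -3 e^{-\tau} \sin(x) + 3 e^{-7 \tau} \sin(2 x) - 2 e^{-31 \tau} \sin(4 x)$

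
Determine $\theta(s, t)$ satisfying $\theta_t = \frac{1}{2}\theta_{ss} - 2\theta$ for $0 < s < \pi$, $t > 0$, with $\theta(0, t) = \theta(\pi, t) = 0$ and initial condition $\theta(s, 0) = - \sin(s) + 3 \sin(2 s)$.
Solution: Substitute $\theta = e^{-2t}u$, i.e. $u = e^{2t}\theta$.
By the product rule, $\theta_t = e^{-2t}(u_t - 2u)$, $\theta_{ss} = e^{-2t}u_{ss}$.
Substituting into the PDE and dividing by $e^{-2t}$: $u_t - 2u = \frac{1}{2}u_{ss} - 2u$.
The lower-order terms cancel, leaving the standard heat equation $u_t = \frac{1}{2}u_{ss}$.
Initial data for $u$: $u(s,0) = \theta(s,0) = - \sin(s) + 3 \sin(2 s)$. The boundary conditions carry over: $u(0,t) = u(\pi,t) = 0$.
Solve for $u$:
  Using separation of variables $u = X(s)G(t)$:
  Eigenfunctions: $\sin(ns)$, $n = 1, 2, 3, \ldots$
  General solution: $u(s, t) = \sum c_n \sin(ns) e^{-n^2 t/2}$
  Matching $u(s,0) = - \sin(s) + 3 \sin(2 s)$ term by term: $c_1=-1, c_2=3$.
Hence $u(s,t) = 3 e^{-2 t} \sin(2 s) - e^{-t/2} \sin(s)$.
Transform back: $\theta(s,t) = e^{-2t}u(s,t)$.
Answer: $\theta(s, t) = 3 e^{-4 t} \sin(2 s) -  e^{-5 t/2} \sin(s)$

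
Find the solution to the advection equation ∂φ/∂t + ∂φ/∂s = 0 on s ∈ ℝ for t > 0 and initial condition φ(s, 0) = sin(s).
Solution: By method of characteristics (waves move right with speed 1):
Along characteristics s - t = const, φ is constant, so φ(s,t) = f(s - t) with f = φ(·, 0).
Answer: φ(s, t) = sin(s - t)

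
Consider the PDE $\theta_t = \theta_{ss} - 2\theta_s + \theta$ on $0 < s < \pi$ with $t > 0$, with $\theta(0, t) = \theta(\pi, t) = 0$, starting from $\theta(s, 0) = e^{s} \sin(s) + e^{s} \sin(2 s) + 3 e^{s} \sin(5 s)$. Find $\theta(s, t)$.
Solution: Substitute $\theta = e^{s}u$, i.e. $u = e^{-s}\theta$.
By the product rule, $\theta_s = e^{s}(u_s + u)$, $\theta_{ss} = e^{s}(u_{ss} + 2u_s + u)$, $\theta_t = e^{s}u_t$.
Substituting into the PDE and dividing by $e^{s}$: $u_t = (u_{ss} + 2u_s + u) - 2(u_s + u) + u$.
The lower-order terms cancel, leaving the standard heat equation $u_t = u_{ss}$.
Initial data for $u$: $u(s,0) = e^{-s}\theta(s,0) = \sin(s) + \sin(2 s) + 3 \sin(5 s)$. The boundary conditions carry over: $u(0,t) = u(\pi,t) = 0$.
Solve for $u$:
  Using separation of variables $u = X(s)G(t)$:
  Eigenfunctions: $\sin(ns)$, $n = 1, 2, 3, \ldots$
  General solution: $u(s, t) = \sum c_n \sin(ns) e^{-n^2 t}$
  Matching $u(s,0) = \sin(s) + \sin(2 s) + 3 \sin(5 s)$ term by term: $c_1=1, c_2=1, c_5=3$.
Hence $u(s,t) = e^{-t} \sin(s) + e^{-4 t} \sin(2 s) + 3 e^{-25 t} \sin(5 s)$.
Transform back: $\theta(s,t) = e^{s}u(s,t)$.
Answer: $\theta(s, t) = e^{s} e^{-t} \sin(s) + e^{s} e^{-4 t} \sin(2 s) + 3 e^{s} e^{-25 t} \sin(5 s)$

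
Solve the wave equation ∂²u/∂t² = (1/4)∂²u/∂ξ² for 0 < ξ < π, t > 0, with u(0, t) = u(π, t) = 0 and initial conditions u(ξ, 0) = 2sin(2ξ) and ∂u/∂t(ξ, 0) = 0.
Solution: Separating variables: u = Σ [A_n cos(ω_n t) + B_n sin(ω_n t)] sin(nξ), ω_n = n/2. From ICs: A_2=2.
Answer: u(ξ, t) = 2sin(2ξ)cos(t)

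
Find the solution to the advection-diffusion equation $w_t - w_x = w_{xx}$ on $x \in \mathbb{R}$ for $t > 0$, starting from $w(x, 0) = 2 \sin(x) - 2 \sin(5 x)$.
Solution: Moving frame: $\eta = x + t$, $\sigma = t$, $w = u(\eta,\sigma)$, so $w_t = u_{\sigma} + u_{\eta}$ and $w_{xx} = u_{\eta\eta}$.
Hence $w_t - w_x = u_{\sigma}$ and the PDE becomes the heat equation $u_{\sigma} = u_{\eta\eta}$ on $\eta \in \mathbb{R}$.
Initial data: $u(\eta,0) = w(\eta,0) = 2 \sin(\eta) - 2 \sin(5 \eta)$. Each mode $\sin(n\eta)$ decays as $e^{-n^2\sigma}$ on $\mathbb{R}$, so $u(\eta,\sigma) = \sum c_n e^{-n^2\sigma} \sin(n\eta)$ with $c_1=2, c_5=-2$: $u(\eta,\sigma) = 2 e^{-\sigma} \sin(\eta) - 2 e^{-25 \sigma} \sin(5 \eta)$.
Substituting back: $w(x,t) = u(x + t, t)$.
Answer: $w(x, t) = 2 e^{-t} \sin(t + x) - 2 e^{-25 t} \sin(5 t + 5 x)$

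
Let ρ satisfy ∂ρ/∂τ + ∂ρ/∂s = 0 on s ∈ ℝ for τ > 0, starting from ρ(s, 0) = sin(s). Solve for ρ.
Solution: By characteristics (ds/dτ = 1), ρ(s,τ) = f(s - τ) with f = ρ(·, 0).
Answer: ρ(s, τ) = sin(s - τ)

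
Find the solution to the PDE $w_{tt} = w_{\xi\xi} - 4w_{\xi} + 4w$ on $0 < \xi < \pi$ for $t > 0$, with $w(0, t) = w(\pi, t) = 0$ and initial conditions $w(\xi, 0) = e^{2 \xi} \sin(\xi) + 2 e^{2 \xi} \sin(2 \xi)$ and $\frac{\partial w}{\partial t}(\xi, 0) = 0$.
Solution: Substitute $w = e^{2\xi}u$.
Then $w_{\xi} = e^{2\xi}(u_{\xi} + 2u)$, $w_{\xi\xi} = e^{2\xi}(u_{\xi\xi} + 4u_{\xi} + 4u)$, $w_{tt} = e^{2\xi}u_{tt}$; substituting and dividing by $e^{2\xi}$, the lower-order terms cancel: $u_{tt} = u_{\xi\xi}$ (standard wave equation).
Data for $u$: $u(\xi,0) = e^{-2\xi}w(\xi,0) = \sin(\xi) + 2 \sin(2 \xi)$; $u_t(\xi,0) = e^{-2\xi}w_t(\xi,0) = 0$. The boundary conditions carry over: $u(0,t) = u(\pi,t) = 0$.
Separating variables: $u = \sum [A_n \cos(\omega_n t) + B_n \sin(\omega_n t)] \sin(n\xi)$, $\omega_n = n$. From ICs: $A_1=1, A_2=2$.
So $u(\xi,t) = \sin(\xi) \cos(t) + 2 \sin(2 \xi) \cos(2 t)$, and $w(\xi,t) = e^{2\xi}u(\xi,t)$.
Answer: $w(\xi, t) = e^{2 \xi} \sin(\xi) \cos(t) + 2 e^{2 \xi} \sin(2 \xi) \cos(2 t)$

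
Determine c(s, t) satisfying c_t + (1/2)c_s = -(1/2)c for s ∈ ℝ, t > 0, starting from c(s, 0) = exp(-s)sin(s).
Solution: Substitute c = exp(-s)u.
Then c_s = exp(-s)(u_s - u), c_t = exp(-s)u_t; substituting and dividing by exp(-s), the lower-order terms cancel: u_t + (1/2)u_s = 0 (standard advection equation).
Data for u: u(s,0) = exp(s)c(s,0) = sin(s).
By characteristics (ds/dt = 1/2), u(s,t) = f(s - (1/2)t) with f = u(·, 0).
So u(s,t) = sin(s - t/2), and c(s,t) = exp(-s)u(s,t).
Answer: c(s, t) = exp(-s)sin(s - t/2)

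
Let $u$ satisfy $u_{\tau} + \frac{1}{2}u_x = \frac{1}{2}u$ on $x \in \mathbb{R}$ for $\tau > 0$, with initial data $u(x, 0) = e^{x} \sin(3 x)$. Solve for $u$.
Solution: Substitute $u = e^{x}w$.
Then $u_x = e^{x}(w_x + w)$, $u_{\tau} = e^{x}w_{\tau}$; substituting and dividing by $e^{x}$, the lower-order terms cancel: $w_{\tau} + \frac{1}{2}w_x = 0$ (standard advection equation).
Data for $w$: $w(x,0) = e^{-x}u(x,0) = \sin(3 x)$.
By characteristics ($dx/d\tau = 1/2$), $w(x,\tau) = f(x - \frac{1}{2}\tau)$ with $f = w( \cdot , 0)$.
So $w(x,\tau) = \sin(3 x - 3 \tau/2)$, and $u(x,\tau) = e^{x}w(x,\tau)$.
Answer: $u(x, \tau) = - e^{x} \sin(3 \tau/2 - 3 x)$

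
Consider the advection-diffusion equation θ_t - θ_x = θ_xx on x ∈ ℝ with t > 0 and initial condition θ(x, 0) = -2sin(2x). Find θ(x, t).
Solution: Moving frame: η = x + t, σ = t, θ = u(η,σ), so θ_t = u_σ + u_η and θ_xx = u_ηη.
Hence θ_t - θ_x = u_σ and the PDE becomes the heat equation u_σ = u_ηη on η ∈ ℝ.
Initial data: u(η,0) = θ(η,0) = -2sin(2η). Each mode sin(nη) decays as exp(-n²σ) on ℝ, so u(η,σ) = Σ c_n exp(-n²σ) sin(nη) with c_2=-2: u(η,σ) = -2exp(-4σ)sin(2η).
Substituting back: θ(x,t) = u(x + t, t).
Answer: θ(x, t) = -2exp(-4t)sin(2t + 2x)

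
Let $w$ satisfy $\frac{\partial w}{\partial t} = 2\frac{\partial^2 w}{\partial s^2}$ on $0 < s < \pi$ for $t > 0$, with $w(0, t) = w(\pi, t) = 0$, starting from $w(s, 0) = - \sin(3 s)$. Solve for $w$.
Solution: Separating variables: $w = \sum c_n e^{-2n^2t} \sin(ns)$. From $w(s,0) = - \sin(3 s)$: $c_3=-1$.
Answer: $w(s, t) = - e^{-18 t} \sin(3 s)$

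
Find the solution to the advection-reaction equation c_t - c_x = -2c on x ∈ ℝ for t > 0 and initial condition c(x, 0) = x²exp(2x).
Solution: Substitute c = exp(2x)u.
Then c_x = exp(2x)(u_x + 2u), c_t = exp(2x)u_t; substituting and dividing by exp(2x), the lower-order terms cancel: u_t - u_x = 0 (standard advection equation).
Data for u: u(x,0) = exp(-2x)c(x,0) = x².
By characteristics (dx/dt = -1), u(x,t) = f(x + t) with f = u(·, 0).
So u(x,t) = t² + 2tx + x², and c(x,t) = exp(2x)u(x,t).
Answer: c(x, t) = t²exp(2x) + 2txexp(2x) + x²exp(2x)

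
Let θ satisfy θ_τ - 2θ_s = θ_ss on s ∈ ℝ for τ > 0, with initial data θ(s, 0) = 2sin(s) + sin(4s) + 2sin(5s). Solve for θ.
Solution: Moving frame: η = s + 2τ, σ = τ, θ = u(η,σ), so θ_τ = u_σ + 2u_η and θ_ss = u_ηη.
Hence θ_τ - 2θ_s = u_σ and the PDE becomes the heat equation u_σ = u_ηη on η ∈ ℝ.
Initial data: u(η,0) = θ(η,0) = 2sin(η) + sin(4η) + 2sin(5η). Each mode sin(nη) decays as exp(-n²σ) on ℝ, so u(η,σ) = Σ c_n exp(-n²σ) sin(nη) with c_1=2, c_4=1, c_5=2: u(η,σ) = 2exp(-σ)sin(η) + exp(-16σ)sin(4η) + 2exp(-25σ)sin(5η).
Substituting back: θ(s,τ) = u(s + 2τ, τ).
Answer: θ(s, τ) = 2exp(-τ)sin(s + 2τ) + exp(-16τ)sin(4s + 8τ) + 2exp(-25τ)sin(5s + 10τ)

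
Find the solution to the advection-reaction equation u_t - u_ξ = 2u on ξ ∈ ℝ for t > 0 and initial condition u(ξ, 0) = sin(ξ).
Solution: Substitute u = exp(2t)w, i.e. w = exp(-2t)u.
By the product rule, u_t = exp(2t)(w_t + 2w), u_ξ = exp(2t)w_ξ.
Substituting into the PDE and dividing by exp(2t): w_t + 2w - w_ξ = 2w.
The lower-order terms cancel, leaving the standard advection equation w_t - w_ξ = 0.
Initial data for w: w(ξ,0) = u(ξ,0) = sin(ξ).
Solve for w:
  By method of characteristics (waves move left with speed 1):
  Along characteristics ξ + t = const, w is constant, so w(ξ,t) = f(ξ + t) with f = w(·, 0).
Hence w(ξ,t) = sin(t + ξ).
Transform back: u(ξ,t) = exp(2t)w(ξ,t).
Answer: u(ξ, t) = exp(2t)sin(t + ξ)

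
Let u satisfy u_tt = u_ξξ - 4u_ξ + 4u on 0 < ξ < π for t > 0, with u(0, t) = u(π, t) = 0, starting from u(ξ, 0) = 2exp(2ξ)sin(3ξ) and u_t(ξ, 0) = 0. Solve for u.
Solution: Substitute u = exp(2ξ)w, i.e. w = exp(-2ξ)u.
By the product rule, u_ξ = exp(2ξ)(w_ξ + 2w), u_ξξ = exp(2ξ)(w_ξξ + 4w_ξ + 4w), u_tt = exp(2ξ)w_tt.
Substituting into the PDE and dividing by exp(2ξ): w_tt = (w_ξξ + 4w_ξ + 4w) - 4(w_ξ + 2w) + 4w.
The lower-order terms cancel, leaving the standard wave equation w_tt = w_ξξ.
Initial data for w: w(ξ,0) = exp(-2ξ)u(ξ,0) = 2sin(3ξ); w_t(ξ,0) = exp(-2ξ)u_t(ξ,0) = 0. The boundary conditions carry over: w(0,t) = w(π,t) = 0.
Solve for w:
  Using separation of variables w = X(ξ)T(t):
  Eigenfunctions: sin(nξ), n = 1, 2, 3, ...
  General solution: w(ξ, t) = Σ [A_n cos(n t) + B_n sin(n t)] sin(nξ)
  From w(ξ,0) = 2sin(3ξ): A_3=2. From w_t(ξ,0) = 0: all B_n = 0.
Hence w(ξ,t) = 2sin(3ξ)cos(3t).
Transform back: u(ξ,t) = exp(2ξ)w(ξ,t).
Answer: u(ξ, t) = 2exp(2ξ)sin(3ξ)cos(3t)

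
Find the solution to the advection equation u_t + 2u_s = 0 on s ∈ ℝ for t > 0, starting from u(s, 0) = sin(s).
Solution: By method of characteristics (waves move right with speed 2):
Along characteristics s - 2t = const, u is constant, so u(s,t) = f(s - 2t) with f = u(·, 0).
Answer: u(s, t) = sin(s - 2t)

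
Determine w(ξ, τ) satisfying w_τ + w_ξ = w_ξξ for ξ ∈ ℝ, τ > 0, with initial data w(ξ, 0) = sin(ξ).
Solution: Moving frame: η = ξ - τ, σ = τ, w = u(η,σ), so w_τ = u_σ - u_η and w_ξξ = u_ηη.
Hence w_τ + w_ξ = u_σ and the PDE becomes the heat equation u_σ = u_ηη on η ∈ ℝ.
Initial data: u(η,0) = w(η,0) = sin(η). Each mode sin(nη) decays as exp(-n²σ) on ℝ, so u(η,σ) = Σ c_n exp(-n²σ) sin(nη) with c_1=1: u(η,σ) = exp(-σ)sin(η).
Substituting back: w(ξ,τ) = u(ξ - τ, τ).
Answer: w(ξ, τ) = exp(-τ)sin(ξ - τ)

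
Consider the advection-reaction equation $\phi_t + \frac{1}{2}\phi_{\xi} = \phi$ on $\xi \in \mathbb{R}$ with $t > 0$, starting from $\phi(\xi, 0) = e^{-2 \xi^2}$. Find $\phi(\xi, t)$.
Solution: Substitute $\phi = e^{t}u$.
Then $\phi_t = e^{t}(u_t + u)$, $\phi_{\xi} = e^{t}u_{\xi}$; substituting and dividing by $e^{t}$, the lower-order terms cancel: $u_t + \frac{1}{2}u_{\xi} = 0$ (standard advection equation).
Data for $u$: $u(\xi,0) = \phi(\xi,0) = e^{-2 \xi^2}$.
By characteristics ($d\xi/dt = 1/2$), $u(\xi,t) = f(\xi - \frac{1}{2}t)$ with $f = u( \cdot , 0)$.
So $u(\xi,t) = e^{-2 (-t/2 + \xi)^2}$, and $\phi(\xi,t) = e^{t}u(\xi,t)$.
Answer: $\phi(\xi, t) = e^{t} e^{-2 (\xi - t/2)^2}$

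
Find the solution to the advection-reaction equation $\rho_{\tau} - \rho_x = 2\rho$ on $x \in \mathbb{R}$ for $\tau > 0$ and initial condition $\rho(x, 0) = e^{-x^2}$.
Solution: Substitute $\rho = e^{2\tau}u$, i.e. $u = e^{-2\tau}\rho$.
By the product rule, $\rho_{\tau} = e^{2\tau}(u_{\tau} + 2u)$, $\rho_x = e^{2\tau}u_x$.
Substituting into the PDE and dividing by $e^{2\tau}$: $u_{\tau} + 2u - u_x = 2u$.
The lower-order terms cancel, leaving the standard advection equation $u_{\tau} - u_x = 0$.
Initial data for $u$: $u(x,0) = \rho(x,0) = e^{-x^2}$.
Solve for $u$:
  By method of characteristics (waves move left with speed 1):
  Along characteristics $x + \tau =$ const, $u$ is constant, so $u(x,\tau) = f(x + \tau)$ with $f = u( \cdot , 0)$.
Hence $u(x,\tau) = e^{-(x + \tau)^2}$.
Transform back: $\rho(x,\tau) = e^{2\tau}u(x,\tau)$.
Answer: $\rho(x, \tau) = e^{2 \tau} e^{-(\tau + x)^2}$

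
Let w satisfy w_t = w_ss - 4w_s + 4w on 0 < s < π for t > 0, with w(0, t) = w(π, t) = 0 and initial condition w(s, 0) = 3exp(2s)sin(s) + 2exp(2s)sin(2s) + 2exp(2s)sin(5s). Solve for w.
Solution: Substitute w = exp(2s)u, i.e. u = exp(-2s)w.
By the product rule, w_s = exp(2s)(u_s + 2u), w_ss = exp(2s)(u_ss + 4u_s + 4u), w_t = exp(2s)u_t.
Substituting into the PDE and dividing by exp(2s): u_t = (u_ss + 4u_s + 4u) - 4(u_s + 2u) + 4u.
The lower-order terms cancel, leaving the standard heat equation u_t = u_ss.
Initial data for u: u(s,0) = exp(-2s)w(s,0) = 3sin(s) + 2sin(2s) + 2sin(5s). The boundary conditions carry over: u(0,t) = u(π,t) = 0.
Solve for u:
  Using separation of variables u = X(s)T(t):
  Eigenfunctions: sin(ns), n = 1, 2, 3, ...
  General solution: u(s, t) = Σ c_n sin(ns) exp(-n² t)
  Matching u(s,0) = 3sin(s) + 2sin(2s) + 2sin(5s) term by term: c_1=3, c_2=2, c_5=2.
Hence u(s,t) = 3exp(-t)sin(s) + 2exp(-4t)sin(2s) + 2exp(-25t)sin(5s).
Transform back: w(s,t) = exp(2s)u(s,t).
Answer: w(s, t) = 3exp(2s)exp(-t)sin(s) + 2exp(2s)exp(-4t)sin(2s) + 2exp(2s)exp(-25t)sin(5s)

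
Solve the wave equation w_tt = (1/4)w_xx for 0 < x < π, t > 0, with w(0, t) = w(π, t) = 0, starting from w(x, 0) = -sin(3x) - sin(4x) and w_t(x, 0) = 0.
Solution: Using separation of variables w = X(x)T(t):
Eigenfunctions: sin(nx), n = 1, 2, 3, ...
General solution: w(x, t) = Σ [A_n cos(n t/2) + B_n sin(n t/2)] sin(nx)
From w(x,0) = -sin(3x) - sin(4x): A_3=-1, A_4=-1. From w_t(x,0) = 0: all B_n = 0.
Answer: w(x, t) = -sin(3x)cos(3t/2) - sin(4x)cos(2t)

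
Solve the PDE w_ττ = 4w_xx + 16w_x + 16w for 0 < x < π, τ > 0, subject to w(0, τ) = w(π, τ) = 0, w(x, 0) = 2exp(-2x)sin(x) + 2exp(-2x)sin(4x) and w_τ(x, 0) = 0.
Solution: Substitute w = exp(-2x)u, i.e. u = exp(2x)w.
By the product rule, w_x = exp(-2x)(u_x - 2u), w_xx = exp(-2x)(u_xx - 4u_x + 4u), w_ττ = exp(-2x)u_ττ.
Substituting into the PDE and dividing by exp(-2x): u_ττ = 4(u_xx - 4u_x + 4u) + 16(u_x - 2u) + 16u.
The lower-order terms cancel, leaving the standard wave equation u_ττ = 4u_xx.
Initial data for u: u(x,0) = exp(2x)w(x,0) = 2sin(x) + 2sin(4x); u_τ(x,0) = exp(2x)w_τ(x,0) = 0. The boundary conditions carry over: u(0,τ) = u(π,τ) = 0.
Solve for u:
  Using separation of variables u = X(x)T(τ):
  Eigenfunctions: sin(nx), n = 1, 2, 3, ...
  General solution: u(x, τ) = Σ [A_n cos(2n τ) + B_n sin(2n τ)] sin(nx)
  From u(x,0) = 2sin(x) + 2sin(4x): A_1=2, A_4=2. From u_τ(x,0) = 0: all B_n = 0.
Hence u(x,τ) = 2sin(x)cos(2τ) + 2sin(4x)cos(8τ).
Transform back: w(x,τ) = exp(-2x)u(x,τ).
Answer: w(x, τ) = 2exp(-2x)sin(x)cos(2τ) + 2exp(-2x)sin(4x)cos(8τ)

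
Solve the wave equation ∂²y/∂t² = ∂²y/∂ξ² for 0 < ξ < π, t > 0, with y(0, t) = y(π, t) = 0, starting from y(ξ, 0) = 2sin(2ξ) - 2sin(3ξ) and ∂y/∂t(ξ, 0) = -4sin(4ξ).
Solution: Using separation of variables y = X(ξ)T(t):
Eigenfunctions: sin(nξ), n = 1, 2, 3, ...
General solution: y(ξ, t) = Σ [A_n cos(n t) + B_n sin(n t)] sin(nξ)
From y(ξ,0) = 2sin(2ξ) - 2sin(3ξ): A_2=2, A_3=-2. From y_t(ξ,0) = -4sin(4ξ), using y_t(ξ,0) = Σ ω_n B_n sin(nξ) with ω_n = n: B_4 = (-4)/4 = -1.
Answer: y(ξ, t) = -sin(4t)sin(4ξ) + 2sin(2ξ)cos(2t) - 2sin(3ξ)cos(3t)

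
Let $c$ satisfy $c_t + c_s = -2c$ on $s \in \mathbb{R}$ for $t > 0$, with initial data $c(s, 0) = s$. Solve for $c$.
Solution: Substitute $c = e^{-2t}u$.
Then $c_t = e^{-2t}(u_t - 2u)$, $c_s = e^{-2t}u_s$; substituting and dividing by $e^{-2t}$, the lower-order terms cancel: $u_t + u_s = 0$ (standard advection equation).
Data for $u$: $u(s,0) = c(s,0) = s$.
By characteristics ($ds/dt = 1$), $u(s,t) = f(s - t)$ with $f = u( \cdot , 0)$.
So $u(s,t) = s - t$, and $c(s,t) = e^{-2t}u(s,t)$.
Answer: $c(s, t) = s e^{-2 t} -  t e^{-2 t}$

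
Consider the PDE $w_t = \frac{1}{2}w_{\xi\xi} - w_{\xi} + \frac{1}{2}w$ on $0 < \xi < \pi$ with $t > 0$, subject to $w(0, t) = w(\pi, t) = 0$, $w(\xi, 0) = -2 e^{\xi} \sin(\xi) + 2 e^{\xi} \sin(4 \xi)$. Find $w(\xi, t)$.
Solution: Substitute $w = e^{\xi}u$, i.e. $u = e^{-\xi}w$.
By the product rule, $w_{\xi} = e^{\xi}(u_{\xi} + u)$, $w_{\xi\xi} = e^{\xi}(u_{\xi\xi} + 2u_{\xi} + u)$, $w_t = e^{\xi}u_t$.
Substituting into the PDE and dividing by $e^{\xi}$: $u_t = \frac{1}{2}(u_{\xi\xi} + 2u_{\xi} + u) - (u_{\xi} + u) + \frac{1}{2}u$.
The lower-order terms cancel, leaving the standard heat equation $u_t = \frac{1}{2}u_{\xi\xi}$.
Initial data for $u$: $u(\xi,0) = e^{-\xi}w(\xi,0) = -2 \sin(\xi) + 2 \sin(4 \xi)$. The boundary conditions carry over: $u(0,t) = u(\pi,t) = 0$.
Solve for $u$:
  Using separation of variables $u = X(\xi)T(t)$:
  Eigenfunctions: $\sin(n\xi)$, $n = 1, 2, 3, \ldots$
  General solution: $u(\xi, t) = \sum c_n \sin(n\xi) e^{-n^2 t/2}$
  Matching $u(\xi,0) = -2 \sin(\xi) + 2 \sin(4 \xi)$ term by term: $c_1=-2, c_4=2$.
Hence $u(\xi,t) = 2 e^{-8 t} \sin(4 \xi) - 2 e^{-t/2} \sin(\xi)$.
Transform back: $w(\xi,t) = e^{\xi}u(\xi,t)$.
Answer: $w(\xi, t) = 2 e^{\xi} e^{-8 t} \sin(4 \xi) - 2 e^{\xi} e^{-t/2} \sin(\xi)$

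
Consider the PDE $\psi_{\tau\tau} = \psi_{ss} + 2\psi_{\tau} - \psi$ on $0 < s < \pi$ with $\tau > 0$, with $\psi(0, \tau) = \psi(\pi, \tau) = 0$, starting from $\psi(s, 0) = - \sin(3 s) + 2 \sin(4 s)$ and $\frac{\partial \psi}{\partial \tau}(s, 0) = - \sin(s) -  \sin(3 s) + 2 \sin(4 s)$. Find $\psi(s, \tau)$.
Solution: Substitute $\psi = e^{\tau}u$.
Then $\psi_{\tau} = e^{\tau}(u_{\tau} + u)$, $\psi_{\tau\tau} = e^{\tau}(u_{\tau\tau} + 2u_{\tau} + u)$, $\psi_{ss} = e^{\tau}u_{ss}$; substituting and dividing by $e^{\tau}$, the lower-order terms cancel: $u_{\tau\tau} = u_{ss}$ (standard wave equation).
Data for $u$: $u(s,0) = \psi(s,0) = - \sin(3 s) + 2 \sin(4 s)$; $u_{\tau}(s,0) = \psi_{\tau}(s,0) - \psi(s,0) = - \sin(s)$. The boundary conditions carry over: $u(0,\tau) = u(\pi,\tau) = 0$.
Separating variables: $u = \sum [A_n \cos(\omega_n \tau) + B_n \sin(\omega_n \tau)] \sin(ns)$, $\omega_n = n$. From ICs ($B_n$ = velocity coefficient / $\omega_n$): $A_3=-1, A_4=2, B_1=-1$.
So $u(s,\tau) = - \sin(s) \sin(\tau) - \sin(3 s) \cos(3 \tau) + 2 \sin(4 s) \cos(4 \tau)$, and $\psi(s,\tau) = e^{\tau}u(s,\tau)$.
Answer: $\psi(s, \tau) = - e^{\tau} \sin(\tau) \sin(s) -  e^{\tau} \sin(3 s) \cos(3 \tau) + 2 e^{\tau} \sin(4 s) \cos(4 \tau)$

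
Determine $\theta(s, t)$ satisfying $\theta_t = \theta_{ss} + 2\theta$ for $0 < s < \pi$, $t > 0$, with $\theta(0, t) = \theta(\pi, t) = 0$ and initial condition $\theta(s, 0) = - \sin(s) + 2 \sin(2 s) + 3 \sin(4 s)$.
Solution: Substitute $\theta = e^{2t}u$.
Then $\theta_t = e^{2t}(u_t + 2u)$, $\theta_{ss} = e^{2t}u_{ss}$; substituting and dividing by $e^{2t}$, the lower-order terms cancel: $u_t = u_{ss}$ (standard heat equation).
Data for $u$: $u(s,0) = \theta(s,0) = - \sin(s) + 2 \sin(2 s) + 3 \sin(4 s)$. The boundary conditions carry over: $u(0,t) = u(\pi,t) = 0$.
Separating variables: $u = \sum c_n e^{-n^2t} \sin(ns)$. From $u(s,0) = - \sin(s) + 2 \sin(2 s) + 3 \sin(4 s)$: $c_1=-1, c_2=2, c_4=3$.
So $u(s,t) = - e^{-t} \sin(s) + 2 e^{-4 t} \sin(2 s) + 3 e^{-16 t} \sin(4 s)$, and $\theta(s,t) = e^{2t}u(s,t)$.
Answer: $\theta(s, t) = - e^{t} \sin(s) + 2 e^{-2 t} \sin(2 s) + 3 e^{-14 t} \sin(4 s)$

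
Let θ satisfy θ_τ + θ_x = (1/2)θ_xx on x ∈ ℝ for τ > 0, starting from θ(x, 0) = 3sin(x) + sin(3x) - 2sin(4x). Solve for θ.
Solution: Change to a moving frame: let η = x - τ, σ = τ and write θ(x,τ) = u(η,σ).
By the chain rule θ_τ = u_σ - u_η, θ_x = u_η, θ_xx = u_ηη.
Then θ_τ + θ_x = u_σ: the advection term cancels and the PDE becomes the heat equation u_σ = (1/2)u_ηη on η ∈ ℝ.
Initial data: u(η,0) = θ(η,0) = 3sin(η) + sin(3η) - 2sin(4η).
On η ∈ ℝ each mode satisfies (sin(nη))″ = -n² sin(nη), so exp(-n²σ/2) sin(nη) solves the heat equation; by superposition u(η,σ) = Σ c_n exp(-n²σ/2) sin(nη).
Reading off the coefficients: c_1=3, c_3=1, c_4=-2, so u(η,σ) = -2exp(-8σ)sin(4η) + 3exp(-σ/2)sin(η) + exp(-9σ/2)sin(3η).
Substituting back η = x - τ, σ = τ: θ(x,τ) = u(x - τ, τ).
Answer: θ(x, τ) = -2exp(-8τ)sin(4x - 4τ) + 3exp(-τ/2)sin(x - τ) + exp(-9τ/2)sin(3x - 3τ)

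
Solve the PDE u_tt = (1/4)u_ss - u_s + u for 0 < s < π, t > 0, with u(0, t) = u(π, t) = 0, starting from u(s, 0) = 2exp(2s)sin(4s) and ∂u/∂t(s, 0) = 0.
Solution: Substitute u = exp(2s)w.
Then u_s = exp(2s)(w_s + 2w), u_ss = exp(2s)(w_ss + 4w_s + 4w), u_tt = exp(2s)w_tt; substituting and dividing by exp(2s), the lower-order terms cancel: w_tt = (1/4)w_ss (standard wave equation).
Data for w: w(s,0) = exp(-2s)u(s,0) = 2sin(4s); w_t(s,0) = exp(-2s)u_t(s,0) = 0. The boundary conditions carry over: w(0,t) = w(π,t) = 0.
Separating variables: w = Σ [A_n cos(ω_n t) + B_n sin(ω_n t)] sin(ns), ω_n = n/2. From ICs: A_4=2.
So w(s,t) = 2sin(4s)cos(2t), and u(s,t) = exp(2s)w(s,t).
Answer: u(s, t) = 2exp(2s)sin(4s)cos(2t)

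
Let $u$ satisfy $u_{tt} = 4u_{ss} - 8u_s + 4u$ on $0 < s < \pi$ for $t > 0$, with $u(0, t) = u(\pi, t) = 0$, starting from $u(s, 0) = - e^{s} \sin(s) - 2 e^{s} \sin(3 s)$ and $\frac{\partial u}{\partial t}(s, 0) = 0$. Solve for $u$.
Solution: Substitute $u = e^{s}w$, i.e. $w = e^{-s}u$.
By the product rule, $u_s = e^{s}(w_s + w)$, $u_{ss} = e^{s}(w_{ss} + 2w_s + w)$, $u_{tt} = e^{s}w_{tt}$.
Substituting into the PDE and dividing by $e^{s}$: $w_{tt} = 4(w_{ss} + 2w_s + w) - 8(w_s + w) + 4w$.
The lower-order terms cancel, leaving the standard wave equation $w_{tt} = 4w_{ss}$.
Initial data for $w$: $w(s,0) = e^{-s}u(s,0) = - \sin(s) - 2 \sin(3 s)$; $w_t(s,0) = e^{-s}u_t(s,0) = 0$. The boundary conditions carry over: $w(0,t) = w(\pi,t) = 0$.
Solve for $w$:
  Using separation of variables $w = X(s)T(t)$:
  Eigenfunctions: $\sin(ns)$, $n = 1, 2, 3, \ldots$
  General solution: $w(s, t) = \sum [A_n \cos(2n t) + B_n \sin(2n t)] \sin(ns)$
  From $w(s,0) = - \sin(s) - 2 \sin(3 s)$: $A_1=-1, A_3=-2$. From $w_t(s,0) = 0$: all $B_n = 0$.
Hence $w(s,t) = - \sin(s) \cos(2 t) - 2 \sin(3 s) \cos(6 t)$.
Transform back: $u(s,t) = e^{s}w(s,t)$.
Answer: $u(s, t) = - e^{s} \sin(s) \cos(2 t) - 2 e^{s} \sin(3 s) \cos(6 t)$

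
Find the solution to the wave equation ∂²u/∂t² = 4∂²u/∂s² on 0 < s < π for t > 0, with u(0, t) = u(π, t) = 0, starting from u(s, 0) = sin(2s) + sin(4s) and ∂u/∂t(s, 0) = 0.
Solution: Separating variables: u = Σ [A_n cos(ω_n t) + B_n sin(ω_n t)] sin(ns), ω_n = 2n. From ICs: A_2=1, A_4=1.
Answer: u(s, t) = sin(2s)cos(4t) + sin(4s)cos(8t)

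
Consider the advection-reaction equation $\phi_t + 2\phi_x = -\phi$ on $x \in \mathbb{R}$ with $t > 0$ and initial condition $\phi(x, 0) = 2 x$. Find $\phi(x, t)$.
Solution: Substitute $\phi = e^{-t}u$, i.e. $u = e^{t}\phi$.
By the product rule, $\phi_t = e^{-t}(u_t - u)$, $\phi_x = e^{-t}u_x$.
Substituting into the PDE and dividing by $e^{-t}$: $u_t - u + 2u_x = -u$.
The lower-order terms cancel, leaving the standard advection equation $u_t + 2u_x = 0$.
Initial data for $u$: $u(x,0) = \phi(x,0) = 2 x$.
Solve for $u$:
  By method of characteristics (waves move right with speed 2):
  Along characteristics $x - 2t =$ const, $u$ is constant, so $u(x,t) = f(x - 2t)$ with $f = u( \cdot , 0)$.
Hence $u(x,t) = -4 t + 2 x$.
Transform back: $\phi(x,t) = e^{-t}u(x,t)$.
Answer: $\phi(x, t) = -4 t e^{-t} + 2 x e^{-t}$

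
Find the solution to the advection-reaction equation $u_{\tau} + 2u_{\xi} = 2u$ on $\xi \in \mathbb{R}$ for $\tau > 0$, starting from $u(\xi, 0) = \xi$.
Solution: Substitute $u = e^{2\tau}w$.
Then $u_{\tau} = e^{2\tau}(w_{\tau} + 2w)$, $u_{\xi} = e^{2\tau}w_{\xi}$; substituting and dividing by $e^{2\tau}$, the lower-order terms cancel: $w_{\tau} + 2w_{\xi} = 0$ (standard advection equation).
Data for $w$: $w(\xi,0) = u(\xi,0) = \xi$.
By characteristics ($d\xi/d\tau = 2$), $w(\xi,\tau) = f(\xi - 2\tau)$ with $f = w( \cdot , 0)$.
So $w(\xi,\tau) = \xi - 2 \tau$, and $u(\xi,\tau) = e^{2\tau}w(\xi,\tau)$.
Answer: $u(\xi, \tau) = -2 \tau e^{2 \tau} + \xi e^{2 \tau}$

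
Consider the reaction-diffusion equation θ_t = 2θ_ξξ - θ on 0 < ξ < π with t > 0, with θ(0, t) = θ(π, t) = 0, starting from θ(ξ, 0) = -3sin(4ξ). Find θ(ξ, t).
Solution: Substitute θ = exp(-t)u, i.e. u = exp(t)θ.
By the product rule, θ_t = exp(-t)(u_t - u), θ_ξξ = exp(-t)u_ξξ.
Substituting into the PDE and dividing by exp(-t): u_t - u = 2u_ξξ - u.
The lower-order terms cancel, leaving the standard heat equation u_t = 2u_ξξ.
Initial data for u: u(ξ,0) = θ(ξ,0) = -3sin(4ξ). The boundary conditions carry over: u(0,t) = u(π,t) = 0.
Solve for u:
  Using separation of variables u = X(ξ)G(t):
  Eigenfunctions: sin(nξ), n = 1, 2, 3, ...
  General solution: u(ξ, t) = Σ c_n sin(nξ) exp(-2n² t)
  Matching u(ξ,0) = -3sin(4ξ) term by term: c_4=-3.
Hence u(ξ,t) = -3exp(-32t)sin(4ξ).
Transform back: θ(ξ,t) = exp(-t)u(ξ,t).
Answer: θ(ξ, t) = -3exp(-33t)sin(4ξ)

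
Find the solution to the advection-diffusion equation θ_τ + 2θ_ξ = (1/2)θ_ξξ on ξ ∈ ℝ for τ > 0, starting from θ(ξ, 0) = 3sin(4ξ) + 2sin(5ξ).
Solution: Moving frame: η = ξ - 2τ, σ = τ, θ = u(η,σ), so θ_τ = u_σ - 2u_η and θ_ξξ = u_ηη.
Hence θ_τ + 2θ_ξ = u_σ and the PDE becomes the heat equation u_σ = (1/2)u_ηη on η ∈ ℝ.
Initial data: u(η,0) = θ(η,0) = 3sin(4η) + 2sin(5η). Each mode sin(nη) decays as exp(-n²σ/2) on ℝ, so u(η,σ) = Σ c_n exp(-n²σ/2) sin(nη) with c_4=3, c_5=2: u(η,σ) = 3exp(-8σ)sin(4η) + 2exp(-25σ/2)sin(5η).
Substituting back: θ(ξ,τ) = u(ξ - 2τ, τ).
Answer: θ(ξ, τ) = 3exp(-8τ)sin(4ξ - 8τ) + 2exp(-25τ/2)sin(5ξ - 10τ)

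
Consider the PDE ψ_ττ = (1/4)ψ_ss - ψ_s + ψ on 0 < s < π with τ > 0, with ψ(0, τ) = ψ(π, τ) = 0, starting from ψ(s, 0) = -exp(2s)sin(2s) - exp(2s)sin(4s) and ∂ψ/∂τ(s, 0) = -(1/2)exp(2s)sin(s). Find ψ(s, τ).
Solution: Substitute ψ = exp(2s)u, i.e. u = exp(-2s)ψ.
By the product rule, ψ_s = exp(2s)(u_s + 2u), ψ_ss = exp(2s)(u_ss + 4u_s + 4u), ψ_ττ = exp(2s)u_ττ.
Substituting into the PDE and dividing by exp(2s): u_ττ = (1/4)(u_ss + 4u_s + 4u) - (u_s + 2u) + u.
The lower-order terms cancel, leaving the standard wave equation u_ττ = (1/4)u_ss.
Initial data for u: u(s,0) = exp(-2s)ψ(s,0) = -sin(2s) - sin(4s); u_τ(s,0) = exp(-2s)ψ_τ(s,0) = -(1/2)sin(s). The boundary conditions carry over: u(0,τ) = u(π,τ) = 0.
Solve for u:
  Using separation of variables u = X(s)T(τ):
  Eigenfunctions: sin(ns), n = 1, 2, 3, ...
  General solution: u(s, τ) = Σ [A_n cos(n τ/2) + B_n sin(n τ/2)] sin(ns)
  From u(s,0) = -sin(2s) - sin(4s): A_2=-1, A_4=-1. From u_τ(s,0) = -(1/2)sin(s), using u_τ(s,0) = Σ ω_n B_n sin(ns) with ω_n = n/2: B_1 = (-1/2)/(1/2) = -1.
Hence u(s,τ) = -sin(s)sin(τ/2) - sin(2s)cos(τ) - sin(4s)cos(2τ).
Transform back: ψ(s,τ) = exp(2s)u(s,τ).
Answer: ψ(s, τ) = -exp(2s)sin(s)sin(τ/2) - exp(2s)sin(2s)cos(τ) - exp(2s)sin(4s)cos(2τ)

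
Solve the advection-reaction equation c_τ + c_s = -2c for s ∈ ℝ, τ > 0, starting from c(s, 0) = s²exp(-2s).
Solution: Substitute c = exp(-2s)u, i.e. u = exp(2s)c.
By the product rule, c_s = exp(-2s)(u_s - 2u), c_τ = exp(-2s)u_τ.
Substituting into the PDE and dividing by exp(-2s): u_τ + (u_s - 2u) = -2u.
The lower-order terms cancel, leaving the standard advection equation u_τ + u_s = 0.
Initial data for u: u(s,0) = exp(2s)c(s,0) = s².
Solve for u:
  By method of characteristics (waves move right with speed 1):
  Along characteristics s - τ = const, u is constant, so u(s,τ) = f(s - τ) with f = u(·, 0).
Hence u(s,τ) = s² - 2sτ + τ².
Transform back: c(s,τ) = exp(-2s)u(s,τ).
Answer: c(s, τ) = s²exp(-2s) - 2sτexp(-2s) + τ²exp(-2s)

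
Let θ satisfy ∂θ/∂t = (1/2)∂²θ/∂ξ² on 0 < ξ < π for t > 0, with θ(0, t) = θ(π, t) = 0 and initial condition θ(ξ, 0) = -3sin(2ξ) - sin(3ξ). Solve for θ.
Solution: Using separation of variables θ = X(ξ)G(t):
Eigenfunctions: sin(nξ), n = 1, 2, 3, ...
General solution: θ(ξ, t) = Σ c_n sin(nξ) exp(-n² t/2)
Matching θ(ξ,0) = -3sin(2ξ) - sin(3ξ) term by term: c_2=-3, c_3=-1.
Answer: θ(ξ, t) = -3exp(-2t)sin(2ξ) - exp(-9t/2)sin(3ξ)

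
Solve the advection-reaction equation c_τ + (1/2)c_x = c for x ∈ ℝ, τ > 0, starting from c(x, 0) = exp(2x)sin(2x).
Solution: Substitute c = exp(2x)u, i.e. u = exp(-2x)c.
By the product rule, c_x = exp(2x)(u_x + 2u), c_τ = exp(2x)u_τ.
Substituting into the PDE and dividing by exp(2x): u_τ + (1/2)(u_x + 2u) = u.
The lower-order terms cancel, leaving the standard advection equation u_τ + (1/2)u_x = 0.
Initial data for u: u(x,0) = exp(-2x)c(x,0) = sin(2x).
Solve for u:
  By method of characteristics (waves move right with speed 1/2):
  Along characteristics x - (1/2)τ = const, u is constant, so u(x,τ) = f(x - (1/2)τ) with f = u(·, 0).
Hence u(x,τ) = sin(2x - τ).
Transform back: c(x,τ) = exp(2x)u(x,τ).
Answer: c(x, τ) = exp(2x)sin(2x - τ)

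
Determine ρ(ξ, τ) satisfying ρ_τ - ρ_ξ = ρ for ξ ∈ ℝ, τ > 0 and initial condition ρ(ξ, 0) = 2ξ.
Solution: Substitute ρ = exp(τ)u.
Then ρ_τ = exp(τ)(u_τ + u), ρ_ξ = exp(τ)u_ξ; substituting and dividing by exp(τ), the lower-order terms cancel: u_τ - u_ξ = 0 (standard advection equation).
Data for u: u(ξ,0) = ρ(ξ,0) = 2ξ.
By characteristics (dξ/dτ = -1), u(ξ,τ) = f(ξ + τ) with f = u(·, 0).
So u(ξ,τ) = 2ξ + 2τ, and ρ(ξ,τ) = exp(τ)u(ξ,τ).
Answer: ρ(ξ, τ) = 2ξexp(τ) + 2τexp(τ)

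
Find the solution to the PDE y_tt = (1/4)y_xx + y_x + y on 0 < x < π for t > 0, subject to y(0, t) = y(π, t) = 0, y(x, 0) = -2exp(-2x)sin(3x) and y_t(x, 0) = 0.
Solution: Substitute y = exp(-2x)u.
Then y_x = exp(-2x)(u_x - 2u), y_xx = exp(-2x)(u_xx - 4u_x + 4u), y_tt = exp(-2x)u_tt; substituting and dividing by exp(-2x), the lower-order terms cancel: u_tt = (1/4)u_xx (standard wave equation).
Data for u: u(x,0) = exp(2x)y(x,0) = -2sin(3x); u_t(x,0) = exp(2x)y_t(x,0) = 0. The boundary conditions carry over: u(0,t) = u(π,t) = 0.
Separating variables: u = Σ [A_n cos(ω_n t) + B_n sin(ω_n t)] sin(nx), ω_n = n/2. From ICs: A_3=-2.
So u(x,t) = -2sin(3x)cos(3t/2), and y(x,t) = exp(-2x)u(x,t).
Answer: y(x, t) = -2exp(-2x)sin(3x)cos(3t/2)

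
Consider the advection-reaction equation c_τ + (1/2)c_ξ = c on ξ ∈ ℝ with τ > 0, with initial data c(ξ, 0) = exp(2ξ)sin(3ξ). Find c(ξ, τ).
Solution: Substitute c = exp(2ξ)u, i.e. u = exp(-2ξ)c.
By the product rule, c_ξ = exp(2ξ)(u_ξ + 2u), c_τ = exp(2ξ)u_τ.
Substituting into the PDE and dividing by exp(2ξ): u_τ + (1/2)(u_ξ + 2u) = u.
The lower-order terms cancel, leaving the standard advection equation u_τ + (1/2)u_ξ = 0.
Initial data for u: u(ξ,0) = exp(-2ξ)c(ξ,0) = sin(3ξ).
Solve for u:
  By method of characteristics (waves move right with speed 1/2):
  Along characteristics ξ - (1/2)τ = const, u is constant, so u(ξ,τ) = f(ξ - (1/2)τ) with f = u(·, 0).
Hence u(ξ,τ) = sin(3ξ - 3τ/2).
Transform back: c(ξ,τ) = exp(2ξ)u(ξ,τ).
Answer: c(ξ, τ) = exp(2ξ)sin(3ξ - 3τ/2)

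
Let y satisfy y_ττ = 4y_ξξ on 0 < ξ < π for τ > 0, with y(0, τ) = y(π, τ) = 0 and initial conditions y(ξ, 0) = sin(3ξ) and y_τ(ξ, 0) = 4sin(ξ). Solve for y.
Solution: Using separation of variables y = X(ξ)T(τ):
Eigenfunctions: sin(nξ), n = 1, 2, 3, ...
General solution: y(ξ, τ) = Σ [A_n cos(2n τ) + B_n sin(2n τ)] sin(nξ)
From y(ξ,0) = sin(3ξ): A_3=1. From y_τ(ξ,0) = 4sin(ξ), using y_τ(ξ,0) = Σ ω_n B_n sin(nξ) with ω_n = 2n: B_1 = 4/2 = 2.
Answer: y(ξ, τ) = 2sin(ξ)sin(2τ) + sin(3ξ)cos(6τ)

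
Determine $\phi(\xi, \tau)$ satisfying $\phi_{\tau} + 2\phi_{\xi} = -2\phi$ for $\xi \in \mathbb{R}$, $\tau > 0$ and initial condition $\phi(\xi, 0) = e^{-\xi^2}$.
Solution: Substitute $\phi = e^{-2\tau}u$.
Then $\phi_{\tau} = e^{-2\tau}(u_{\tau} - 2u)$, $\phi_{\xi} = e^{-2\tau}u_{\xi}$; substituting and dividing by $e^{-2\tau}$, the lower-order terms cancel: $u_{\tau} + 2u_{\xi} = 0$ (standard advection equation).
Data for $u$: $u(\xi,0) = \phi(\xi,0) = e^{-\xi^2}$.
By characteristics ($d\xi/d\tau = 2$), $u(\xi,\tau) = f(\xi - 2\tau)$ with $f = u( \cdot , 0)$.
So $u(\xi,\tau) = e^{-(\xi - 2 \tau)^2}$, and $\phi(\xi,\tau) = e^{-2\tau}u(\xi,\tau)$.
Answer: $\phi(\xi, \tau) = e^{-2 \tau} e^{-(-2 \tau + \xi)^2}$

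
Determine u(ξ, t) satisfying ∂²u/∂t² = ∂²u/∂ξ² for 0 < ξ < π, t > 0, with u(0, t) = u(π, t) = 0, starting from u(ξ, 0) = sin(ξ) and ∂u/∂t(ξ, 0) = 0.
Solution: Separating variables: u = Σ [A_n cos(ω_n t) + B_n sin(ω_n t)] sin(nξ), ω_n = n. From ICs: A_1=1.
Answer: u(ξ, t) = sin(ξ)cos(t)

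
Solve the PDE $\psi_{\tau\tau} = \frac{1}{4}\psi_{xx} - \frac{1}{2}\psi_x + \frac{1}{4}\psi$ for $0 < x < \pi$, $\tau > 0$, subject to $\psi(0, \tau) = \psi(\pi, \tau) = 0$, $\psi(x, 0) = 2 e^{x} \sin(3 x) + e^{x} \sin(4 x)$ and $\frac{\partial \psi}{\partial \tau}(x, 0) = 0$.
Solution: Substitute $\psi = e^{x}u$.
Then $\psi_x = e^{x}(u_x + u)$, $\psi_{xx} = e^{x}(u_{xx} + 2u_x + u)$, $\psi_{\tau\tau} = e^{x}u_{\tau\tau}$; substituting and dividing by $e^{x}$, the lower-order terms cancel: $u_{\tau\tau} = \frac{1}{4}u_{xx}$ (standard wave equation).
Data for $u$: $u(x,0) = e^{-x}\psi(x,0) = 2 \sin(3 x) + \sin(4 x)$; $u_{\tau}(x,0) = e^{-x}\psi_{\tau}(x,0) = 0$. The boundary conditions carry over: $u(0,\tau) = u(\pi,\tau) = 0$.
Separating variables: $u = \sum [A_n \cos(\omega_n \tau) + B_n \sin(\omega_n \tau)] \sin(nx)$, $\omega_n = n/2$. From ICs: $A_3=2, A_4=1$.
So $u(x,\tau) = 2 \sin(3 x) \cos(3 \tau/2) + \sin(4 x) \cos(2 \tau)$, and $\psi(x,\tau) = e^{x}u(x,\tau)$.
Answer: $\psi(x, \tau) = 2 e^{x} \sin(3 x) \cos(3 \tau/2) + e^{x} \sin(4 x) \cos(2 \tau)$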